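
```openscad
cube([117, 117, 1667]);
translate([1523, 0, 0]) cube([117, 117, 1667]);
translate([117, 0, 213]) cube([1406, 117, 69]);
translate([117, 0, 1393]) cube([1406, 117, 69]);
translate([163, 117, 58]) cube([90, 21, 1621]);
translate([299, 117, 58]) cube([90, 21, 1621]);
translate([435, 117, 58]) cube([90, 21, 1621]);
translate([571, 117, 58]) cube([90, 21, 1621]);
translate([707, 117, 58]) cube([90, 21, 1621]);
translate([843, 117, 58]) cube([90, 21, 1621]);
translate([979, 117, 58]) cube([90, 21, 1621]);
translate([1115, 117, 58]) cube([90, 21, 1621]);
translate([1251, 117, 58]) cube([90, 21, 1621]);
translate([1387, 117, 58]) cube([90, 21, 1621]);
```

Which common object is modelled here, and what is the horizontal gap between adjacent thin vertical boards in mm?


A fence section. The picket gap is 46 mm.

Two posts, two rails, 10 pickets — a fence section. Span 1406 mm holds 10 pickets of 90 mm with 11 equal gaps: ⌊(1406 − 10·90) / 11⌋ = 46 mm.


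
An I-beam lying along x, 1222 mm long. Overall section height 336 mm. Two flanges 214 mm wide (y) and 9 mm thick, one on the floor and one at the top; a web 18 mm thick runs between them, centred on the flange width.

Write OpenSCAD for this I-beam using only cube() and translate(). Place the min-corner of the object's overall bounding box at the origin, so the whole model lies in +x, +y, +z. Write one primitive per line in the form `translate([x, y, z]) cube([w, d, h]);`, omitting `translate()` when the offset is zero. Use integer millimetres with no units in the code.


cube([1222, 214, 9]);
translate([0, 98, 9]) cube([1222, 18, 318]);
translate([0, 0, 327]) cube([1222, 214, 9]);


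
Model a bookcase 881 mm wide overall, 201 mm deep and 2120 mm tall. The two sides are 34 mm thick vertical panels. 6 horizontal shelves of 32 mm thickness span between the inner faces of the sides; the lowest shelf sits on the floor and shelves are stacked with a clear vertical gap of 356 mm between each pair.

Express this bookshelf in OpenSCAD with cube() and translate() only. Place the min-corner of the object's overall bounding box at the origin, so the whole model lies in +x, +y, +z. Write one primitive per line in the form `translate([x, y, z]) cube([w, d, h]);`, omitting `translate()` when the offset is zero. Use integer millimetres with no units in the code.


cube([34, 201, 2120]);
translate([847, 0, 0]) cube([34, 201, 2120]);
translate([34, 0, 0]) cube([813, 201, 32]);
translate([34, 0, 388]) cube([813, 201, 32]);
translate([34, 0, 776]) cube([813, 201, 32]);
translate([34, 0, 1164]) cube([813, 201, 32]);
translate([34, 0, 1552]) cube([813, 201, 32]);
translate([34, 0, 1940]) cube([813, 201, 32]);


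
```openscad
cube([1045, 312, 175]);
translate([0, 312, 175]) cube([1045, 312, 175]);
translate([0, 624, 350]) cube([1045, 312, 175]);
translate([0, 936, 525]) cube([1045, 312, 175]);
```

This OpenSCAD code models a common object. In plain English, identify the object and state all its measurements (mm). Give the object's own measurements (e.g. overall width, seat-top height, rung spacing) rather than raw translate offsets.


A straight staircase of 4 solid steps. Each step is 1045 mm wide (x), 312 mm deep (y, the going) and 175 mm tall (the rise). The first step rests on the floor; each subsequent step sits one going further in +y and one rise higher in +z, directly behind and above the previous step with no overlap.


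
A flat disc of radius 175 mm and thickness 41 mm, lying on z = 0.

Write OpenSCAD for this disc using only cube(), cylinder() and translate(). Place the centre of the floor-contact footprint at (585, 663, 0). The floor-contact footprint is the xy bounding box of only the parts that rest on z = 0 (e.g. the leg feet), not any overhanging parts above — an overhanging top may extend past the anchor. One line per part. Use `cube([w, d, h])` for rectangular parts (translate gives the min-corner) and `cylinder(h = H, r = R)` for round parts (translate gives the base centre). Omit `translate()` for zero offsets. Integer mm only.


translate([585, 663, 0]) cylinder(h = 41, r = 175);


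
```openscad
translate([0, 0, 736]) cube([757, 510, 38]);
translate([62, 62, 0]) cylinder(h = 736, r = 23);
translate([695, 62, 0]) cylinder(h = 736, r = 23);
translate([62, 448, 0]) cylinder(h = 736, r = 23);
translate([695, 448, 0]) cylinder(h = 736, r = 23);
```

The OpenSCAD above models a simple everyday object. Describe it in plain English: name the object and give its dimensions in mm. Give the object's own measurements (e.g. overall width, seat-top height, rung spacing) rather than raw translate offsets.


A table: top 757 mm (x) × 510 mm (y), 38 mm thick, upper face at z = 774 mm, on four round legs of 46 mm diameter, each leg's bounding box inset 39 mm from the nearest pair of top edges from z = 0 to the bottom of the top.


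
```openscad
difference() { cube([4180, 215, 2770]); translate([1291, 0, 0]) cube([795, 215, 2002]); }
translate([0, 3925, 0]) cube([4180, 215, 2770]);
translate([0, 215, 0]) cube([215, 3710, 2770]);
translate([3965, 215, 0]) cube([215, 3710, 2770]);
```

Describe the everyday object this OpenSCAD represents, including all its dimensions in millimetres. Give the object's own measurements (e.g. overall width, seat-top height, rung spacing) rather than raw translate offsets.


A single room: four walls, each 2770 mm tall and 215 mm thick, enclosing an outside footprint 4180×4140 mm (x × y), no floor or roof. The front and back walls (−y and +y sides) run the full x-width; the side walls fit between their inner faces. A door opening 795 mm wide and 2002 mm tall is cut through the front wall from the floor up, its −x edge 1291 mm from the wall's −x end.


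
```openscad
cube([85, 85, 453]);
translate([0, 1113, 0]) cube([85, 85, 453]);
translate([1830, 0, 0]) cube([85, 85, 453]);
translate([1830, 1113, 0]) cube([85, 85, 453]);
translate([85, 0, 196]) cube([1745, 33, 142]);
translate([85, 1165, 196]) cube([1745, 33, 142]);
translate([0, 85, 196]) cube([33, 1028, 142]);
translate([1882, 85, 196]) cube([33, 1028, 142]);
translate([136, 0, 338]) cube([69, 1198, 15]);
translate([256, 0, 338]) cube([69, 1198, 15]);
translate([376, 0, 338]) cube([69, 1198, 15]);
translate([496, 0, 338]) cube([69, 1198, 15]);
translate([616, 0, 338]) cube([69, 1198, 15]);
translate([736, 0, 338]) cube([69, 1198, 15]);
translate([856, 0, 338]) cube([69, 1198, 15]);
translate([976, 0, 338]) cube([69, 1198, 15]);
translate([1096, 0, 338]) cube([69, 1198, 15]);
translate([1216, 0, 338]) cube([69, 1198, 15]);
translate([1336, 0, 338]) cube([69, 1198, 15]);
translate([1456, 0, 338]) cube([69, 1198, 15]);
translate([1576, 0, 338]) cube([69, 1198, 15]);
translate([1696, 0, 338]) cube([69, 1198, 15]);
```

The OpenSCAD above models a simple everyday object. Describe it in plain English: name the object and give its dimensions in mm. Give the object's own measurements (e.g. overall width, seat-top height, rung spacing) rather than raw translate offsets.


A bed frame 1915 mm long (x) by 1198 mm wide (y). Four 85×85 mm corner posts, 453 mm tall, at the corners of the footprint. Four rails of 33 mm thickness and 142 mm height run between adjacent posts with their undersides at z = 196 mm, their outer faces flush with the outside of the frame (the two x-running rails run between the posts' inner faces; the two y-running rails run between the posts' inner faces). 14 slats, each 69 mm wide (x) and 15 mm thick, lie across the top of the two x-running rails, running the full 1198 mm width of the frame in y; along x they sit between the end posts with a 51 mm gap after the −x posts and between neighbouring slats, leaving 65 mm before the +x posts.


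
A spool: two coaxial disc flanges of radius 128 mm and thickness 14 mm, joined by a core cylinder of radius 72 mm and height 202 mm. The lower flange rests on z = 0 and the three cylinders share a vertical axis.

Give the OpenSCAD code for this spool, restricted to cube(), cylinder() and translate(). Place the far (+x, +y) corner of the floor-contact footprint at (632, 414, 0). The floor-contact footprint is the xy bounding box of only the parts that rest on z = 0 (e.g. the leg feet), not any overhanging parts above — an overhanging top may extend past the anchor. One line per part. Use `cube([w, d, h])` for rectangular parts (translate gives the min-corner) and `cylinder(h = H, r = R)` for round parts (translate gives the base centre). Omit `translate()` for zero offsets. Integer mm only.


translate([504, 286, 0]) cylinder(h = 14, r = 128);
translate([504, 286, 14]) cylinder(h = 202, r = 72);
translate([504, 286, 216]) cylinder(h = 14, r = 128);


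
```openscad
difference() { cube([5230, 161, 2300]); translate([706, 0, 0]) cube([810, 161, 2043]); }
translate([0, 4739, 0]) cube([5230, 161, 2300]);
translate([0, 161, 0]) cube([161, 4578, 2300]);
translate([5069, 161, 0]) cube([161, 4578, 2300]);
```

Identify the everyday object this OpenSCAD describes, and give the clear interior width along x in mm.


A single room. The interior width is 4908 mm.

Four walls enclosing a rectangle with a door in the front wall — a room. Outside width 5230 minus two 161 mm walls gives 4908 mm.


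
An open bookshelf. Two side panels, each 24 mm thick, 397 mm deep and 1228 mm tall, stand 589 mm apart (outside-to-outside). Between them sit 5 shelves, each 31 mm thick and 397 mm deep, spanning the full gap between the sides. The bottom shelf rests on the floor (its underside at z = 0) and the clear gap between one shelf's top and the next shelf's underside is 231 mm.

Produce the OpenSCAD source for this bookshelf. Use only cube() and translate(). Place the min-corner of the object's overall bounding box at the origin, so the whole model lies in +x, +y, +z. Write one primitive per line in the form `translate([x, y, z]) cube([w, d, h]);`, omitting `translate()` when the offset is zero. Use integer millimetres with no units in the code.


cube([24, 397, 1228]);
translate([565, 0, 0]) cube([24, 397, 1228]);
translate([24, 0, 0]) cube([541, 397, 31]);
translate([24, 0, 262]) cube([541, 397, 31]);
translate([24, 0, 524]) cube([541, 397, 31]);
translate([24, 0, 786]) cube([541, 397, 31]);
translate([24, 0, 1048]) cube([541, 397, 31]);


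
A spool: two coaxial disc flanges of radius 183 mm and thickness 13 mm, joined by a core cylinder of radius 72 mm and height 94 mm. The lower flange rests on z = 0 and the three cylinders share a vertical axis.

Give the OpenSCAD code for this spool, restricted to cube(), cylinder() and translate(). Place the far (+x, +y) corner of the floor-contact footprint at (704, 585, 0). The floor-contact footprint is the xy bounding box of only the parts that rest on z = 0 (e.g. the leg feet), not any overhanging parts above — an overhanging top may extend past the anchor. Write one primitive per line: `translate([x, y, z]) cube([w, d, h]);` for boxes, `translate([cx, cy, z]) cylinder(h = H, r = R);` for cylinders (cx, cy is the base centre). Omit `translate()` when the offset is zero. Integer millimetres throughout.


translate([521, 402, 0]) cylinder(h = 13, r = 183);
translate([521, 402, 13]) cylinder(h = 94, r = 72);
translate([521, 402, 107]) cylinder(h = 13, r = 183);


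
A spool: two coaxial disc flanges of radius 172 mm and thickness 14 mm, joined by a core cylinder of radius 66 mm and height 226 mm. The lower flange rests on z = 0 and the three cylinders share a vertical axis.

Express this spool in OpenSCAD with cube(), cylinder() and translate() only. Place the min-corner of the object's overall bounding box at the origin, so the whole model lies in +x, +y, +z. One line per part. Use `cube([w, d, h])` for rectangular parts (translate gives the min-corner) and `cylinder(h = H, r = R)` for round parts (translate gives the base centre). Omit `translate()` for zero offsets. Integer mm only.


translate([172, 172, 0]) cylinder(h = 14, r = 172);
translate([172, 172, 14]) cylinder(h = 226, r = 66);
translate([172, 172, 240]) cylinder(h = 14, r = 172);


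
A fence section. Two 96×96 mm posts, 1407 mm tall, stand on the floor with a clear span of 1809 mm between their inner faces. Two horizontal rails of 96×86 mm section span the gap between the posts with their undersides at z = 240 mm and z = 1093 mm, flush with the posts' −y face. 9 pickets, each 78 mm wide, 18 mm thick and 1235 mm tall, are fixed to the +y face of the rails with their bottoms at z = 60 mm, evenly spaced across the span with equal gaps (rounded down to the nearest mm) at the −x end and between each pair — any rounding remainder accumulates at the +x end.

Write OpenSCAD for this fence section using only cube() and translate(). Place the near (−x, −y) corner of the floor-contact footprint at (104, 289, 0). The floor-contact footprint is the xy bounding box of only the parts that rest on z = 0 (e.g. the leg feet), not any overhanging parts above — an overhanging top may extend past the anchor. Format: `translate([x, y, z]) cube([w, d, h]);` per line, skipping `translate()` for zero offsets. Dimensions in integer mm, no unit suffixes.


translate([104, 289, 0]) cube([96, 96, 1407]);
translate([2009, 289, 0]) cube([96, 96, 1407]);
translate([200, 289, 240]) cube([1809, 96, 86]);
translate([200, 289, 1093]) cube([1809, 96, 86]);
translate([310, 385, 60]) cube([78, 18, 1235]);
translate([498, 385, 60]) cube([78, 18, 1235]);
translate([686, 385, 60]) cube([78, 18, 1235]);
translate([874, 385, 60]) cube([78, 18, 1235]);
translate([1062, 385, 60]) cube([78, 18, 1235]);
translate([1250, 385, 60]) cube([78, 18, 1235]);
translate([1438, 385, 60]) cube([78, 18, 1235]);
translate([1626, 385, 60]) cube([78, 18, 1235]);
translate([1814, 385, 60]) cube([78, 18, 1235]);


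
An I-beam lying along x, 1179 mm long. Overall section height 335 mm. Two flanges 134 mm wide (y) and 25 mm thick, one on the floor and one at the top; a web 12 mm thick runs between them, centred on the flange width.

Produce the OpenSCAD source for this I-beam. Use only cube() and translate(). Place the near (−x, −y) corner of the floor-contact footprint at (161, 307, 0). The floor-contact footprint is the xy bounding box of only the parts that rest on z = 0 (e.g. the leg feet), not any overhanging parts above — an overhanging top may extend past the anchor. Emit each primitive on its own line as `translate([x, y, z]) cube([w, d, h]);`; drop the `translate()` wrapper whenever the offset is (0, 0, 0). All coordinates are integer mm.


translate([161, 307, 0]) cube([1179, 134, 25]);
translate([161, 368, 25]) cube([1179, 12, 285]);
translate([161, 307, 310]) cube([1179, 134, 25]);


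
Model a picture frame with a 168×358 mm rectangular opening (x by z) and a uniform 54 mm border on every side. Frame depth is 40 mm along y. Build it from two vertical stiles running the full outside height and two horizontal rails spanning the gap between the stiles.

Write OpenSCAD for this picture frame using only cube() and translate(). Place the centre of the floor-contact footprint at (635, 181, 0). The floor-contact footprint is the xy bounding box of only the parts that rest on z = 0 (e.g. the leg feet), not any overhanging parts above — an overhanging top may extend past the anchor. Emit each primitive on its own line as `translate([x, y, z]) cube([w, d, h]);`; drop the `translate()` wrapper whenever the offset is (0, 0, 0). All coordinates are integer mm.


translate([497, 161, 0]) cube([54, 40, 466]);
translate([719, 161, 0]) cube([54, 40, 466]);
translate([551, 161, 0]) cube([168, 40, 54]);
translate([551, 161, 412]) cube([168, 40, 54]);


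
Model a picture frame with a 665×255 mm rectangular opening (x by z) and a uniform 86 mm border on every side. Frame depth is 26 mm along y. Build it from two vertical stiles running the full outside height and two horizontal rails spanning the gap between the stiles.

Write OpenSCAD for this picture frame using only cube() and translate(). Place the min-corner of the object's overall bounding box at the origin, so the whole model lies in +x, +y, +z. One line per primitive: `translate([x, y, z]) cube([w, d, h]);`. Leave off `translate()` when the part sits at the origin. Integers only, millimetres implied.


cube([86, 26, 427]);
translate([751, 0, 0]) cube([86, 26, 427]);
translate([86, 0, 0]) cube([665, 26, 86]);
translate([86, 0, 341]) cube([665, 26, 86]);


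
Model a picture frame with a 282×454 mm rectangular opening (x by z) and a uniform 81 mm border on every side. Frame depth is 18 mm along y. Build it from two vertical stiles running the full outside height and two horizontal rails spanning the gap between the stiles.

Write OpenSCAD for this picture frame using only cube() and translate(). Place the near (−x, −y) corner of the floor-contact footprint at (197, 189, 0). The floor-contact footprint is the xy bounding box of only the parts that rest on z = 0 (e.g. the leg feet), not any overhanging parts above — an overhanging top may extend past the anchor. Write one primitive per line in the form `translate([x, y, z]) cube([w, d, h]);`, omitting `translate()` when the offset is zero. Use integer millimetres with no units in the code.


translate([197, 189, 0]) cube([81, 18, 616]);
translate([560, 189, 0]) cube([81, 18, 616]);
translate([278, 189, 0]) cube([282, 18, 81]);
translate([278, 189, 535]) cube([282, 18, 81]);


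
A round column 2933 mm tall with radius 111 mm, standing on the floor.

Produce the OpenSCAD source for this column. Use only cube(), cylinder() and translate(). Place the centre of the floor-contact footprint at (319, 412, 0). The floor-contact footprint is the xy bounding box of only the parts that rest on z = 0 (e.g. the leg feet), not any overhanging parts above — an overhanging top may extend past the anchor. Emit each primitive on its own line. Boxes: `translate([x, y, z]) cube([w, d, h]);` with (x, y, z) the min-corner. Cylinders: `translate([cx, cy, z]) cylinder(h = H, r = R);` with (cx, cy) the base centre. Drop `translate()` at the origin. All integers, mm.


translate([319, 412, 0]) cylinder(h = 2933, r = 111);


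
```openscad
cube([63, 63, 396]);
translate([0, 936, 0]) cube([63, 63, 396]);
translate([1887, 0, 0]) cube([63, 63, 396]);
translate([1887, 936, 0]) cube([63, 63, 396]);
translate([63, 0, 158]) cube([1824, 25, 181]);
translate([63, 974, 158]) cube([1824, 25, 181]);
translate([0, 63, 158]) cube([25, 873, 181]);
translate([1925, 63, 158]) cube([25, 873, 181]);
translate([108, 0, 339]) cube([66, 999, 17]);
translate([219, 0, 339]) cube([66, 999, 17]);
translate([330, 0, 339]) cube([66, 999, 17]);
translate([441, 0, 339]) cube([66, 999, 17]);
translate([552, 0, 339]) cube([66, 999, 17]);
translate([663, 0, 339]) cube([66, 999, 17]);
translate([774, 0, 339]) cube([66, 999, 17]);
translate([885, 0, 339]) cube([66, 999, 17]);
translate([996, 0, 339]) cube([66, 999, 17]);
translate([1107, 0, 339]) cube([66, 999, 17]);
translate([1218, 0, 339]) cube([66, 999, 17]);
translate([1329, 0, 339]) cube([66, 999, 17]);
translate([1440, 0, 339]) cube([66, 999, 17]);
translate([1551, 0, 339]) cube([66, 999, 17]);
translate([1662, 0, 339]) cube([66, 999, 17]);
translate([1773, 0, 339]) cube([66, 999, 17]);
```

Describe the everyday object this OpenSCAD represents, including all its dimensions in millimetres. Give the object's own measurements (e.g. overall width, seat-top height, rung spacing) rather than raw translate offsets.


A bed frame 1950 mm long (x) by 999 mm wide (y). Four 63×63 mm corner posts, 396 mm tall, at the corners of the footprint. Four rails of 25 mm thickness and 181 mm height run between adjacent posts with their undersides at z = 158 mm, their outer faces flush with the outside of the frame (the two x-running rails run between the posts' inner faces; the two y-running rails run between the posts' inner faces). 16 slats, each 66 mm wide (x) and 17 mm thick, lie across the top of the two x-running rails, running the full 999 mm width of the frame in y; along x they sit between the end posts with a 45 mm gap after the −x posts and between neighbouring slats, leaving 48 mm before the +x posts.


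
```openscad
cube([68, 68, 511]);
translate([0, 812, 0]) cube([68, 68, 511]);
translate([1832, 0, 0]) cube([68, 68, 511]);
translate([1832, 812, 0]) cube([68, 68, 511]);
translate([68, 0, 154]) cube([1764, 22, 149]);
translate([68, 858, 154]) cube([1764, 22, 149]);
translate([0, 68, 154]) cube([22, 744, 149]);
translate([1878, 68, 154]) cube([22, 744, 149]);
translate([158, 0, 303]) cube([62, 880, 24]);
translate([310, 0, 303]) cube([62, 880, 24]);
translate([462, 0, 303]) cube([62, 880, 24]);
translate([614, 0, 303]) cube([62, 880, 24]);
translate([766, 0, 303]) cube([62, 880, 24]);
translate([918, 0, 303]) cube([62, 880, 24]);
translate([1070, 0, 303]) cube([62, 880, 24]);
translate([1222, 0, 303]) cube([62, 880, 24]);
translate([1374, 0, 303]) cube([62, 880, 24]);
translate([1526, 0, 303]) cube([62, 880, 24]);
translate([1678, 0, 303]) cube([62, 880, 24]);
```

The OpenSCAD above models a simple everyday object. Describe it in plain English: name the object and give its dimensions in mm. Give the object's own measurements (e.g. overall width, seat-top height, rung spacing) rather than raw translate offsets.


A bed frame 1900 mm long (x) by 880 mm wide (y). Four 68×68 mm corner posts, 511 mm tall, at the corners of the footprint. Four rails of 22 mm thickness and 149 mm height run between adjacent posts with their undersides at z = 154 mm, their outer faces flush with the outside of the frame (the two x-running rails run between the posts' inner faces; the two y-running rails run between the posts' inner faces). 11 slats, each 62 mm wide (x) and 24 mm thick, lie across the top of the two x-running rails, running the full 880 mm width of the frame in y; along x they sit between the end posts with a 90 mm gap after the −x posts and between neighbouring slats, leaving 92 mm before the +x posts.


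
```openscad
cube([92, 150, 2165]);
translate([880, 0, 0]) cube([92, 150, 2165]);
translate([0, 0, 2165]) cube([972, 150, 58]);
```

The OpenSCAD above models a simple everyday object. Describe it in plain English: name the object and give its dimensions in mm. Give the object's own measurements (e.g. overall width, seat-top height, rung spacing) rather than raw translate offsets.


A door frame. The clear opening is 788 mm wide and 2165 mm high. Two 92 mm wide jambs, 150 mm deep, stand either side of the opening from the floor to the top of the opening. A 58 mm thick head sits across the top of both jambs, spanning the full outside width of the frame.


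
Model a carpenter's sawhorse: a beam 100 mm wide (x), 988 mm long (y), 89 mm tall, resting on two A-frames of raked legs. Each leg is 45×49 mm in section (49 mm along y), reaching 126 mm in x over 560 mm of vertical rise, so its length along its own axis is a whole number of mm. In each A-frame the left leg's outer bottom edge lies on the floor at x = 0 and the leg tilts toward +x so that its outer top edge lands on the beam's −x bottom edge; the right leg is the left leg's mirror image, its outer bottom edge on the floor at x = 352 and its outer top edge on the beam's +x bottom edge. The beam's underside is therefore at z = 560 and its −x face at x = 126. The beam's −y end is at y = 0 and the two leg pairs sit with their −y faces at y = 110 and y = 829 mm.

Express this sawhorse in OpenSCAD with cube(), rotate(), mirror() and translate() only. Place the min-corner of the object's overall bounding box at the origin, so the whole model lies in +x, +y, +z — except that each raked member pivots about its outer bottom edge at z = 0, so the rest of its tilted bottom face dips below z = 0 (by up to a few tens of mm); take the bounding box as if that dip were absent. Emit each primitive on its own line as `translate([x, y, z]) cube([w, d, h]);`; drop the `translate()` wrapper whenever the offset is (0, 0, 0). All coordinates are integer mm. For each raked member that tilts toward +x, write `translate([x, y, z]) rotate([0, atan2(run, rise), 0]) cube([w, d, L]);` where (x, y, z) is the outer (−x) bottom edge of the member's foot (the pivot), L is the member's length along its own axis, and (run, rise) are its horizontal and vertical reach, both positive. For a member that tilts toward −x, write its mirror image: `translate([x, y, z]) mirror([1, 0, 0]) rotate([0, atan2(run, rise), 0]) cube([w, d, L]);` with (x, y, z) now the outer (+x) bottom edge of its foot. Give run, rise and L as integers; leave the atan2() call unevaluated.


translate([126, 0, 560]) cube([100, 988, 89]);
translate([0, 110, 0]) rotate([0, atan2(126, 560), 0]) cube([45, 49, 574]);
translate([352, 110, 0]) mirror([1, 0, 0]) rotate([0, atan2(126, 560), 0]) cube([45, 49, 574]);
translate([0, 829, 0]) rotate([0, atan2(126, 560), 0]) cube([45, 49, 574]);
translate([352, 829, 0]) mirror([1, 0, 0]) rotate([0, atan2(126, 560), 0]) cube([45, 49, 574]);


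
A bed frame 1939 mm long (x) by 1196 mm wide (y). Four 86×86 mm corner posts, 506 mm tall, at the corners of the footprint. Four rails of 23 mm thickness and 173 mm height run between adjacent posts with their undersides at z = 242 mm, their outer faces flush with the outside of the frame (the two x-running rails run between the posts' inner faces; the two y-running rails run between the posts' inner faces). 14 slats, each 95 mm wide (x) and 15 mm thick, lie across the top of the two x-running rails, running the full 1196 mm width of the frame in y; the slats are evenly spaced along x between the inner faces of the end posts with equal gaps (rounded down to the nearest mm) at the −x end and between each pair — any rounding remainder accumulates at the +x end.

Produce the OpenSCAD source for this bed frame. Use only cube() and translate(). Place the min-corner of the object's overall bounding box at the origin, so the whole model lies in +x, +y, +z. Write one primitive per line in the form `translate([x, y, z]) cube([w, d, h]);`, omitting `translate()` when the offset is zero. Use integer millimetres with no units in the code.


// slat z = rail_z + rail_h = 242 + 173 = 415
// slat gap = ⌊(1767 − 14·95) / 15⌋ = 29
cube([86, 86, 506]);
translate([0, 1110, 0]) cube([86, 86, 506]);
translate([1853, 0, 0]) cube([86, 86, 506]);
translate([1853, 1110, 0]) cube([86, 86, 506]);
translate([86, 0, 242]) cube([1767, 23, 173]);
translate([86, 1173, 242]) cube([1767, 23, 173]);
translate([0, 86, 242]) cube([23, 1024, 173]);
translate([1916, 86, 242]) cube([23, 1024, 173]);
translate([115, 0, 415]) cube([95, 1196, 15]);
translate([239, 0, 415]) cube([95, 1196, 15]);
translate([363, 0, 415]) cube([95, 1196, 15]);
translate([487, 0, 415]) cube([95, 1196, 15]);
translate([611, 0, 415]) cube([95, 1196, 15]);
translate([735, 0, 415]) cube([95, 1196, 15]);
translate([859, 0, 415]) cube([95, 1196, 15]);
translate([983, 0, 415]) cube([95, 1196, 15]);
translate([1107, 0, 415]) cube([95, 1196, 15]);
translate([1231, 0, 415]) cube([95, 1196, 15]);
translate([1355, 0, 415]) cube([95, 1196, 15]);
translate([1479, 0, 415]) cube([95, 1196, 15]);
translate([1603, 0, 415]) cube([95, 1196, 15]);
translate([1727, 0, 415]) cube([95, 1196, 15]);


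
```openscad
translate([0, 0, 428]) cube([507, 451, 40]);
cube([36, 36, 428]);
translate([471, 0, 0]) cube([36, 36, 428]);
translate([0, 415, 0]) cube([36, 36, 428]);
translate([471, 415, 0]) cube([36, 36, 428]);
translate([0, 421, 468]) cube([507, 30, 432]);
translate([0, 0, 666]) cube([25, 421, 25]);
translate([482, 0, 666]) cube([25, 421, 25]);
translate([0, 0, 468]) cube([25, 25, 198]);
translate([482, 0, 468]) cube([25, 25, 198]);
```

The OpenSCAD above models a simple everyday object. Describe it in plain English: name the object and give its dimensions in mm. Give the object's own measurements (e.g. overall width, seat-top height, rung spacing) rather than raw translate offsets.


A chair. The seat is a 507×451×40 mm slab with its top at z = 468 mm, on four 36×36 mm corner legs (flush with the seat edges, standing on z = 0). A flat backrest 30 mm thick, 432 mm tall, spans the full seat width and rises from the seat top along its +y edge, rear face flush with the rear of the seat. Two armrests of 25×25 mm section run along each side from the seat's front edge to the front of the backrest, top faces 223 mm above the seat top and outer faces flush with the seat's x-edges; a 25×25 mm post under the front of each armrest stands on the seat at the front corner.


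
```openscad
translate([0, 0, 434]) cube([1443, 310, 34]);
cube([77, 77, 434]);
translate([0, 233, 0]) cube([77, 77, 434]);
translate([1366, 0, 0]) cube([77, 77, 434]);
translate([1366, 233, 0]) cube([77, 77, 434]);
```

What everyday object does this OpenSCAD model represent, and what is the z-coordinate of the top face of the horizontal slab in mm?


A bench. The seat-top height is 468 mm.

A long slab on four corner posts — a bench. The slab sits at z = 434 with thickness 34, so the top is 434 + 34 = 468 mm.


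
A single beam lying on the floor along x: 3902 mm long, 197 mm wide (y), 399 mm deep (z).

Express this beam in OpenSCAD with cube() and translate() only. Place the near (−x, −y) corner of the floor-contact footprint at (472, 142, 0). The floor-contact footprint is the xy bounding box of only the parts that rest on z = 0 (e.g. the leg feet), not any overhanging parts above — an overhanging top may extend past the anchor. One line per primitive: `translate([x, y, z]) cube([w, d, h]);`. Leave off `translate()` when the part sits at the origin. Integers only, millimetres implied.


translate([472, 142, 0]) cube([3902, 197, 399]);


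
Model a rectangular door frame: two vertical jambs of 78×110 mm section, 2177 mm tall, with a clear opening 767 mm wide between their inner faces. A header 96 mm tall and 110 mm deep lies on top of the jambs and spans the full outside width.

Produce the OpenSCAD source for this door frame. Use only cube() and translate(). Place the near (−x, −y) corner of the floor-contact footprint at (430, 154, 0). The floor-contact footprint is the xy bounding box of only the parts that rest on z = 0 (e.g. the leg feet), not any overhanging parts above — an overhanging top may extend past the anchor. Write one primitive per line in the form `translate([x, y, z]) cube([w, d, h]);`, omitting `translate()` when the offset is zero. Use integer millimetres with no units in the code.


translate([430, 154, 0]) cube([78, 110, 2177]);
translate([1275, 154, 0]) cube([78, 110, 2177]);
translate([430, 154, 2177]) cube([923, 110, 96]);


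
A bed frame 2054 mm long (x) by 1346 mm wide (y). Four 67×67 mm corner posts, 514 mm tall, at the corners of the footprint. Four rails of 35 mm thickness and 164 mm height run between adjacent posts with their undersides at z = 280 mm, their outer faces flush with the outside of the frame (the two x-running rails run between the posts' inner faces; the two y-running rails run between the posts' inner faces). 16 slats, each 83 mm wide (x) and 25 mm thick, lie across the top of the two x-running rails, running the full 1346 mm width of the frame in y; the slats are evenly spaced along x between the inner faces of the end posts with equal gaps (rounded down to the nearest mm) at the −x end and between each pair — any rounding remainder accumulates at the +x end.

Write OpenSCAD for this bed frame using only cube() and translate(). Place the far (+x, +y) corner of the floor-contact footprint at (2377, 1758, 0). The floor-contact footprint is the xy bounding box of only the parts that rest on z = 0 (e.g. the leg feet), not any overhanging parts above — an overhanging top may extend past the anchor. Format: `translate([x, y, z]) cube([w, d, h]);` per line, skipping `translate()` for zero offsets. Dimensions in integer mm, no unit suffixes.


translate([323, 412, 0]) cube([67, 67, 514]);
translate([323, 1691, 0]) cube([67, 67, 514]);
translate([2310, 412, 0]) cube([67, 67, 514]);
translate([2310, 1691, 0]) cube([67, 67, 514]);
translate([390, 412, 280]) cube([1920, 35, 164]);
translate([390, 1723, 280]) cube([1920, 35, 164]);
translate([323, 479, 280]) cube([35, 1212, 164]);
translate([2342, 479, 280]) cube([35, 1212, 164]);
translate([424, 412, 444]) cube([83, 1346, 25]);
translate([541, 412, 444]) cube([83, 1346, 25]);
translate([658, 412, 444]) cube([83, 1346, 25]);
translate([775, 412, 444]) cube([83, 1346, 25]);
translate([892, 412, 444]) cube([83, 1346, 25]);
translate([1009, 412, 444]) cube([83, 1346, 25]);
translate([1126, 412, 444]) cube([83, 1346, 25]);
translate([1243, 412, 444]) cube([83, 1346, 25]);
translate([1360, 412, 444]) cube([83, 1346, 25]);
translate([1477, 412, 444]) cube([83, 1346, 25]);
translate([1594, 412, 444]) cube([83, 1346, 25]);
translate([1711, 412, 444]) cube([83, 1346, 25]);
translate([1828, 412, 444]) cube([83, 1346, 25]);
translate([1945, 412, 444]) cube([83, 1346, 25]);
translate([2062, 412, 444]) cube([83, 1346, 25]);
translate([2179, 412, 444]) cube([83, 1346, 25]);


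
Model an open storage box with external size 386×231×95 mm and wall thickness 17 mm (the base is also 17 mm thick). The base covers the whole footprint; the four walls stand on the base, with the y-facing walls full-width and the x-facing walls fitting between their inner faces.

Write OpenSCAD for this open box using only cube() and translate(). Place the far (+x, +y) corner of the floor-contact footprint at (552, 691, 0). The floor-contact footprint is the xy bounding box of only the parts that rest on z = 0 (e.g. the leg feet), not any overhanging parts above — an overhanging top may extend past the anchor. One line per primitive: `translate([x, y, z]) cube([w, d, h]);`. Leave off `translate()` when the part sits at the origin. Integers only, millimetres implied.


translate([166, 460, 0]) cube([386, 231, 17]);
translate([166, 460, 17]) cube([386, 17, 78]);
translate([166, 674, 17]) cube([386, 17, 78]);
translate([166, 477, 17]) cube([17, 197, 78]);
translate([535, 477, 17]) cube([17, 197, 78]);


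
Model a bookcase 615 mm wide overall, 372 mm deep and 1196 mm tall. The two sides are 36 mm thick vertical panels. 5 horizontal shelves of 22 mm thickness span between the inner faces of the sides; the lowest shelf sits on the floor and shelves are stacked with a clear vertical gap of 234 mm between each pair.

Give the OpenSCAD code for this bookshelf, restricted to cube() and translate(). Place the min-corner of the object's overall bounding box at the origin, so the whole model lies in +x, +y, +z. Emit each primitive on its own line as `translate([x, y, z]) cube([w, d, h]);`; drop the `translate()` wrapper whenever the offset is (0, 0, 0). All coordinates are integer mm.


cube([36, 372, 1196]);
translate([579, 0, 0]) cube([36, 372, 1196]);
translate([36, 0, 0]) cube([543, 372, 22]);
translate([36, 0, 256]) cube([543, 372, 22]);
translate([36, 0, 512]) cube([543, 372, 22]);
translate([36, 0, 768]) cube([543, 372, 22]);
translate([36, 0, 1024]) cube([543, 372, 22]);


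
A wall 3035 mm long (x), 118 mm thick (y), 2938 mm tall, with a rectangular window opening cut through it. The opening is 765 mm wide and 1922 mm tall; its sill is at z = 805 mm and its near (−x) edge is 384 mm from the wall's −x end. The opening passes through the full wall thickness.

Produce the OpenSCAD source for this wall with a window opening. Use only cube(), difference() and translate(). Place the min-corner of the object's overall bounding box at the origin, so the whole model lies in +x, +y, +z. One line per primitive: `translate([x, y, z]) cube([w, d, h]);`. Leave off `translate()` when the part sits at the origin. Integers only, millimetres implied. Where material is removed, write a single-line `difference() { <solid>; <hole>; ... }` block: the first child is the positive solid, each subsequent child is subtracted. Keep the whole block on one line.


difference() { cube([3035, 118, 2938]); translate([384, 0, 805]) cube([765, 118, 1922]); }


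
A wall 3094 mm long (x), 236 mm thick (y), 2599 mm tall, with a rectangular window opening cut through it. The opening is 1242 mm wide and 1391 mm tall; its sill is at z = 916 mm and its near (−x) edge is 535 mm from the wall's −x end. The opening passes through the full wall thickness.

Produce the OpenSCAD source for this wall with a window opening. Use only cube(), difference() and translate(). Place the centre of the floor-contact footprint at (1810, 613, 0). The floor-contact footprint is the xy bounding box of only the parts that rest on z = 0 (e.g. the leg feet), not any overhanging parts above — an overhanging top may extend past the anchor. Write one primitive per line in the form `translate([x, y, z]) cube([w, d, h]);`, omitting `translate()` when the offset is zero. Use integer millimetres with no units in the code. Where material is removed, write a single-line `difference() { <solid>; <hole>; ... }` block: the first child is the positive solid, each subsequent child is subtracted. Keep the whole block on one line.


difference() { translate([263, 495, 0]) cube([3094, 236, 2599]); translate([798, 495, 916]) cube([1242, 236, 1391]); }


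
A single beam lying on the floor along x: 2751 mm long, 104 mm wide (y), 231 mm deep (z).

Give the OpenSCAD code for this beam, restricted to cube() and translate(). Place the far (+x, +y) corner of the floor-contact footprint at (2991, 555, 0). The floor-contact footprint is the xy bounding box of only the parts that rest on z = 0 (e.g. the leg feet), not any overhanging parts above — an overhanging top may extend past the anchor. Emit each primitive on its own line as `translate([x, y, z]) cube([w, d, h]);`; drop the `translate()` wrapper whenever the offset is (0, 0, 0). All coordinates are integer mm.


translate([240, 451, 0]) cube([2751, 104, 231]);


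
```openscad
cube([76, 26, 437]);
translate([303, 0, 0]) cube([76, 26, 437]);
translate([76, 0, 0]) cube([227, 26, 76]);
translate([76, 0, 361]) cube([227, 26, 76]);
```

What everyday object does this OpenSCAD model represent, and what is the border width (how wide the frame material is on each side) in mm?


A picture frame. The border width is 76 mm.

Four thin pieces enclosing a rectangular opening — a picture frame. The two full-height stiles are 437 mm tall; the top rail sits at z = 361 and is 76 mm tall, so the border above the opening is 437 − 361 = 76 mm, matching the stile x-width.


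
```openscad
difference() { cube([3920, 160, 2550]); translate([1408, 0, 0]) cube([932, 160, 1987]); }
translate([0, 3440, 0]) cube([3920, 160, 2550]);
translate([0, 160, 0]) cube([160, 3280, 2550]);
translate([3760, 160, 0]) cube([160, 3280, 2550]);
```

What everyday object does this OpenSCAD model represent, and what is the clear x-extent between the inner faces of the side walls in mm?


A single room. The interior width is 3600 mm.

Four walls enclosing a rectangle with a door in the front wall — a room. Outside width 3920 minus two 160 mm walls gives 3600 mm.


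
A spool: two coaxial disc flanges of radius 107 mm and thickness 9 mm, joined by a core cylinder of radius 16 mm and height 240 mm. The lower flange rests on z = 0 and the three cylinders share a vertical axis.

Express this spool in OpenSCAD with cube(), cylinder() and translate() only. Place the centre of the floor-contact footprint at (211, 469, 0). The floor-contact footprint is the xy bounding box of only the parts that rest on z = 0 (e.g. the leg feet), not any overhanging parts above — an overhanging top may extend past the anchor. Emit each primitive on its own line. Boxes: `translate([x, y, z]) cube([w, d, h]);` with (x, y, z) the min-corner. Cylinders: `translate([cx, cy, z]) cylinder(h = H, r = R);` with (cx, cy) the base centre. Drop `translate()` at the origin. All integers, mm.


translate([211, 469, 0]) cylinder(h = 9, r = 107);
translate([211, 469, 9]) cylinder(h = 240, r = 16);
translate([211, 469, 249]) cylinder(h = 9, r = 107);


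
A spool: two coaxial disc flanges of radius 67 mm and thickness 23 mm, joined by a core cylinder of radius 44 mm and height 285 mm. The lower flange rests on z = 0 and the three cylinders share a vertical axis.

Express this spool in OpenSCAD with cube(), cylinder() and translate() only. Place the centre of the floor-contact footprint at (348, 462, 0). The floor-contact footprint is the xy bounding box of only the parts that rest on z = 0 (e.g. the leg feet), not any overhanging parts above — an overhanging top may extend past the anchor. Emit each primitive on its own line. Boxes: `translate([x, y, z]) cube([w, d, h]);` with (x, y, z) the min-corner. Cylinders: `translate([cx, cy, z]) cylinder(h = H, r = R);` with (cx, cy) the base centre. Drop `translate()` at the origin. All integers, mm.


translate([348, 462, 0]) cylinder(h = 23, r = 67);
translate([348, 462, 23]) cylinder(h = 285, r = 44);
translate([348, 462, 308]) cylinder(h = 23, r = 67);
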